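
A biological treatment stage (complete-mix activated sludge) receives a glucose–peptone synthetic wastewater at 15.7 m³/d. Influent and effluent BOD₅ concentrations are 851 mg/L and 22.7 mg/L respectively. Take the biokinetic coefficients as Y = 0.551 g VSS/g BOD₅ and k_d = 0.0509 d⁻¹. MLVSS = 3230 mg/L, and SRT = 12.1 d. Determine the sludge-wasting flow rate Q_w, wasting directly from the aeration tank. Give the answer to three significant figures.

Steady-state biomass mass balance: V·X·(1 + k_d·θ_c) = Y·Q·(S₀ − S)·θ_c, so V = 0.551 × 15.7 × (851 − 22.7) × 12.1 / [3230 × (1 + 0.0509 × 12.1)] = 8.67×10^4 / 5219 = 16.61 m³.
With mixed-liquor wasting, θ_c = V/Q_w, so Q_w = V/θ_c = 16.61/12.1 = 1.373 m³/d.

Q_w ≈ 1.37 m³/d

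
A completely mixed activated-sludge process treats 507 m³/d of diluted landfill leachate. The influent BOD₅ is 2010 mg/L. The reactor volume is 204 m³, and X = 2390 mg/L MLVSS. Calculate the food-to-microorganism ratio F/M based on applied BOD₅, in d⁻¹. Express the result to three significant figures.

F/M ≈ 2.09 d⁻¹

F/M = applied load / biomass = Q·S₀/(V·X) = 507 × 2010 / (204.0 × 2390) = 2.090 d⁻¹.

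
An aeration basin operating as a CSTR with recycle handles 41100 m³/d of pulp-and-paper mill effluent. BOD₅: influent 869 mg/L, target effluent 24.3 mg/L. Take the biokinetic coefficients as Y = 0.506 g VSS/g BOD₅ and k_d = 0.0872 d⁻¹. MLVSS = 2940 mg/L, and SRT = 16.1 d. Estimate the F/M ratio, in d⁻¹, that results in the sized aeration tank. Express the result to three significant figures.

From the SRT design equation V = Y Q (S₀−S) θ_c / [X (1 + k_d θ_c)] = 0.506 × 41100 × (869 − 24.3) × 16.1 / [2940 × (1 + 0.0872 × 16.1)] = 2.83×10^8 / 7068 = 40018 m³.
F/M = applied load / biomass = Q·S₀/(V·X) = 41100 × 869 / (40018 × 2940) = 0.3036 d⁻¹.

F/M ≈ 0.304 d⁻¹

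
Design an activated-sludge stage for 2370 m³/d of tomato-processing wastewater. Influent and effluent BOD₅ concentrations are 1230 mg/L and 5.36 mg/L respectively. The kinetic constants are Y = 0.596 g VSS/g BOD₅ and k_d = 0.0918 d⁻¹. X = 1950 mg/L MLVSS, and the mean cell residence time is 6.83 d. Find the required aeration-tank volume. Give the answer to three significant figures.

V ≈ 3720 m³

Rearranging the biomass balance for a CMAS with decay, V = Y·Q·ΔS·θ_c / [X·(1+k_d θ_c)] = 0.596 × 2370 × (1230 − 5.36) × 6.83 / [1950 × (1 + 0.0918 × 6.83)] = 1.18×10^7 / 3173 = 3724 m³.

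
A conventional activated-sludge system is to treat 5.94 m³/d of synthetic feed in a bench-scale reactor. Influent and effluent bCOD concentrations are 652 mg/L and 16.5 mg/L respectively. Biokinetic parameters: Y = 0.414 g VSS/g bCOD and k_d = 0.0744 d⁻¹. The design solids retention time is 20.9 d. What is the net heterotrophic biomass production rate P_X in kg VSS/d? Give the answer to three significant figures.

Observed yield with endogenous decay: Y_obs = Y / (1 + k_d·θ_c) = 0.414 / (1 + 0.0744 × 20.9) = 0.414 / 2.555 = 0.1620 g VSS/g bCOD.
ΔS = 652 − 16.5 = 635.5 mg/L, so the substrate removal rate is 5.94 × 635.5/1000 = 3.775 kg bCOD/d.
Biomass produced: P_X = Y_obs·Q·ΔS = 0.1620 × 3.775 ≈ 0.6117 kg VSS/d.

P_X ≈ 0.612 kg VSS/d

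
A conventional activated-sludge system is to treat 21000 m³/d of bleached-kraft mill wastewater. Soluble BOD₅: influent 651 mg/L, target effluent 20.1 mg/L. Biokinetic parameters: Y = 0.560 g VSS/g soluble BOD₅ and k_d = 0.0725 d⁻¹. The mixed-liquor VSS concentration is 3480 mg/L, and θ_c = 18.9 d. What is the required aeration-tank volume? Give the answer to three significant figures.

Rearranging the biomass balance for a CMAS with decay, V = Y·Q·ΔS·θ_c / [X·(1+k_d θ_c)] = 0.560 × 21000 × (651 − 20.1) × 18.9 / [3480 × (1 + 0.0725 × 18.9)] = 1.4×10^8 / 8248 = 17000 m³.

V ≈ 17000 m³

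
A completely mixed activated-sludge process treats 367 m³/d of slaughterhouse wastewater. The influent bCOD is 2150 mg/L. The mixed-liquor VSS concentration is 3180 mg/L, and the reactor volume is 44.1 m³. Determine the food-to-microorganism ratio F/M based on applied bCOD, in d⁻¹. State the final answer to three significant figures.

F/M = Q·S₀ / (V·X) = 367 × 2150 / (44.10 × 3180) = 5.627 g bCOD·(g VSS·d)⁻¹.

F/M ≈ 5.63 d⁻¹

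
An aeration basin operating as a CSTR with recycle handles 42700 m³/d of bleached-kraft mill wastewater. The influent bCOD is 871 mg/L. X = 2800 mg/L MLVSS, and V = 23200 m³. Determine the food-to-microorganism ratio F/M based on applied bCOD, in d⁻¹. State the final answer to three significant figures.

F/M ≈ 0.573 d⁻¹

F/M = Q·S₀ / (V·X) = 42700 × 871 / (23200 × 2800) = 0.5725 g bCOD·(g VSS·d)⁻¹.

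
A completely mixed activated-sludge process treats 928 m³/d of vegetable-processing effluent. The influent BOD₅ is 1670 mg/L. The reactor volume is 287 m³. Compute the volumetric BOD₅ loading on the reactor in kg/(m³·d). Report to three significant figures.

Applied BOD₅ load per unit volume = Q·S₀/V = (928 × 1670/1000)/287.0 = 5.400 kg BOD₅·m⁻³·d⁻¹.

L_v ≈ 5.40 kg BOD₅/(m³·d)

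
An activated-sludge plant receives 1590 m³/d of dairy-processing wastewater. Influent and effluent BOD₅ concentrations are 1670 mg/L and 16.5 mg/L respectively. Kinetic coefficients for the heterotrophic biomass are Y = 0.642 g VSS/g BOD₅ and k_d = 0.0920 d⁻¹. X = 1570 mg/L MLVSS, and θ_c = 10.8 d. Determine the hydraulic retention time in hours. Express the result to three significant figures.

τ ≈ 87.9 h

Rearranging the biomass balance for a CMAS with decay, V = Y·Q·ΔS·θ_c / [X·(1+k_d θ_c)] = 0.642 × 1590 × (1670 − 16.5) × 10.8 / [1570 × (1 + 0.0920 × 10.8)] = 1.82×10^7 / 3130 = 5824 m³.
τ = V/Q = 5824/1590 = 3.663 d, or 87.91 h.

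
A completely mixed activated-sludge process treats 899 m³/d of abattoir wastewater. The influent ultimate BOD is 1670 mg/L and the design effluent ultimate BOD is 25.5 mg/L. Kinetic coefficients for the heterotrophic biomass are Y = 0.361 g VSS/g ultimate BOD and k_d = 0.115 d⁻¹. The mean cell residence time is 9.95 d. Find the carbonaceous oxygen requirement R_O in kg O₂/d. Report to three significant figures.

R_O ≈ 1120 kg O₂/d

Observed yield with endogenous decay: Y_obs = Y / (1 + k_d·θ_c) = 0.361 / (1 + 0.115 × 9.95) = 0.361 / 2.144 = 0.1684 g VSS/g ultimate BOD.
Mass of ultimate BOD removed per day: Q(S₀ − S) = 899 × 1644 g/m³ = 1478 kg/d.
Net sludge production P_X = 0.1684 × 1478 = 248.9 kg VSS/d.
R_O = Q·ΔS − 1.42 P_X = 1478 − 353.4 = 1125 kg O₂/d.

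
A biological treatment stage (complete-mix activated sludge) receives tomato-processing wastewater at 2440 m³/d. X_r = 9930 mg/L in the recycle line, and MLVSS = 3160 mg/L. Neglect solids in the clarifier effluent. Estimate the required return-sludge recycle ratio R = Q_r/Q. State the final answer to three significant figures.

Solids balance on the clarifier gives (1+R)X = R·X_r, so R = X/(X_r − X) = 3160 / (9930 − 3160) = 0.4668.

R ≈ 0.467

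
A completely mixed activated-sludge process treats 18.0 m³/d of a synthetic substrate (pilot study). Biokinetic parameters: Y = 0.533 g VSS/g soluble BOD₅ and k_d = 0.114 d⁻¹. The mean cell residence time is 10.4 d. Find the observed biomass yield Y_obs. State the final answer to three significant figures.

Y_obs ≈ 0.244 g VSS/g soluble BOD₅

Correct the yield for decay: Y_obs = Y/(1 + k_d θ_c) = 0.533 / (1 + 0.114 × 10.4) = 0.533 / 2.186 = 0.2439.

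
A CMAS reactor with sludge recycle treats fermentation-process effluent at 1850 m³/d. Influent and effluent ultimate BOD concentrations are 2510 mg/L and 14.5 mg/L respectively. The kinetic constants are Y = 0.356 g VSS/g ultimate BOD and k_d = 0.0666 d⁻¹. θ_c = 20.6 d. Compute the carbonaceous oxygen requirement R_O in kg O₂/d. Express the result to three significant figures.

R_O ≈ 3630 kg O₂/d

Y_obs = Y / (1 + k_d θ_c) = 0.356 / (1 + 0.0666 × 20.6) = 0.356 / 2.372 = 0.1501.
ΔS = 2510 − 14.5 = 2496 mg/L, so the substrate removal rate is 1850 × 2496/1000 = 4617 kg ultimate BOD/d.
Biomass synthesised: P_X = Y_obs × 4617 = 692.9 kg VSS/d.
Carbonaceous O₂ demand = substrate oxidised − cell-mass equivalent = 4617 − 1.42 × 692.9 = 3633 kg O₂/d.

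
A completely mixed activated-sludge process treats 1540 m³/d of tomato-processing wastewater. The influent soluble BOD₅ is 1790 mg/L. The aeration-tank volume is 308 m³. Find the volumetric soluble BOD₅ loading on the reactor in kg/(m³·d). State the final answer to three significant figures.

Volumetric loading L_v = Q·S₀ / V = 1540 × 1790 g/m³ / 308.0 m³ = 8950 g/(m³·d) = 8.950 kg soluble BOD₅/(m³·d).

L_v ≈ 8.95 kg soluble BOD₅/(m³·d)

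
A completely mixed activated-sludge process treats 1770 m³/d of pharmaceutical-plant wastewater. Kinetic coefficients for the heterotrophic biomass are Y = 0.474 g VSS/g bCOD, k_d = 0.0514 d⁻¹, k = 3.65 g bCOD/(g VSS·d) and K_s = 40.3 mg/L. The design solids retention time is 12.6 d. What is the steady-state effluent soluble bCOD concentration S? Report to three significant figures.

Effluent substrate depends only on kinetics and SRT: S = K_s(1 + k_d θ_c) / [θ_c(Yk − k_d) − 1] = 40.3 × (1 + 0.0514 × 12.6) / [12.6 × (0.474 × 3.65 − 0.0514) − 1] = 66.40 / 20.15 = 3.295 mg/L.

S ≈ 3.30 mg/L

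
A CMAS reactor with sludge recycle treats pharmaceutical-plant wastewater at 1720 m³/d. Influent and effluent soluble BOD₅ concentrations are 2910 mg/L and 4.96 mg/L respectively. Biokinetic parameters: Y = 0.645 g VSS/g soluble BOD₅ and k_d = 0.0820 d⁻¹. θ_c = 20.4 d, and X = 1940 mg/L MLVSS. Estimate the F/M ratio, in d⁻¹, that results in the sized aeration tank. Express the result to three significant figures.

Steady-state biomass mass balance: V·X·(1 + k_d·θ_c) = Y·Q·(S₀ − S)·θ_c, so V = 0.645 × 1720 × (2910 − 4.96) × 20.4 / [1940 × (1 + 0.0820 × 20.4)] = 6.57×10^7 / 5185 = 12680 m³.
F/M = Q·S₀ / (V·X) = 1720 × 2910 / (12680 × 1940) = 0.2035 g soluble BOD₅·(g VSS·d)⁻¹.

F/M ≈ 0.203 d⁻¹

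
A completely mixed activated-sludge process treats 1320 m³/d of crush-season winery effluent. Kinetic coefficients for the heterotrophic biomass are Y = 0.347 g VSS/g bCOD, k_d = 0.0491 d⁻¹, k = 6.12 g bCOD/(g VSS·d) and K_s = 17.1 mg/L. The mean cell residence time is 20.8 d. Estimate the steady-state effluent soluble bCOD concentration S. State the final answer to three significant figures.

S ≈ 0.820 mg/L

For a completely mixed reactor with recycle the Lawrence–McCarty relation gives S = K_s·(1 + k_d·θ_c) / [θ_c·(Y·k − k_d) − 1] = 17.1 × (1 + 0.0491 × 20.8) / [20.8 × (0.347 × 6.12 − 0.0491) − 1] = 34.56 / 42.15 = 0.8200 mg/L.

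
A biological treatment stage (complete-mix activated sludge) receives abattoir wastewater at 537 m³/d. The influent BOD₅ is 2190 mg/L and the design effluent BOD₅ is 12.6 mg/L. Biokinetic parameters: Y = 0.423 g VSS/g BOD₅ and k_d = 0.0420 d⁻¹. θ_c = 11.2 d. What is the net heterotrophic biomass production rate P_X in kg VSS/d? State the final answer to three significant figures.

P_X ≈ 336 kg VSS/d

Observed yield with endogenous decay: Y_obs = Y / (1 + k_d·θ_c) = 0.423 / (1 + 0.0420 × 11.2) = 0.423 / 1.470 = 0.2877 g VSS/g BOD₅.
Q·(S₀ − S) = 537 × (2190 − 12.6) × 10⁻³ = 1169 kg/d removed.
P_X = Y_obs · Q(S₀ − S) = 0.2877 × 1169 = 336.4 kg VSS/d.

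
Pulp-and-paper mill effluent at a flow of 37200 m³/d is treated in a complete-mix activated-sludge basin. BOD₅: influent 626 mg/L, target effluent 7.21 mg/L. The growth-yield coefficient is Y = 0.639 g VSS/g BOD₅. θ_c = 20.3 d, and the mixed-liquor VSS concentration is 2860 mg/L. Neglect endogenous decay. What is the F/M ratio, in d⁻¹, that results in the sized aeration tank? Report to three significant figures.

V·X = Y·Q·ΔS·θ_c gives V = 0.639 × 37200 × (626 − 7.21) × 20.3 / 2860 = 104404 m³.
F/M = applied load / biomass = Q·S₀/(V·X) = 37200 × 626 / (104404 × 2860) = 0.07799 d⁻¹.

F/M ≈ 0.0780 d⁻¹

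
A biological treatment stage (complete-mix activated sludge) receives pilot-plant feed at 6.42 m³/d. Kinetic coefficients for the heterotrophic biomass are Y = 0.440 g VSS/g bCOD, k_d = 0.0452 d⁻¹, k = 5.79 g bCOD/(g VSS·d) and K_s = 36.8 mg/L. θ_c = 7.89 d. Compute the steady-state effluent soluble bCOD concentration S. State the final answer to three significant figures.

From the Monod/SRT balance for a CMAS, S = K_s·(1+k_d θ_c)/[θ_c·(Y k − k_d) − 1] = 36.8 × (1 + 0.0452 × 7.89) / [7.89 × (0.440 × 5.79 − 0.0452) − 1] = 49.92 / 18.74 = 2.663 mg/L.

S ≈ 2.66 mg/L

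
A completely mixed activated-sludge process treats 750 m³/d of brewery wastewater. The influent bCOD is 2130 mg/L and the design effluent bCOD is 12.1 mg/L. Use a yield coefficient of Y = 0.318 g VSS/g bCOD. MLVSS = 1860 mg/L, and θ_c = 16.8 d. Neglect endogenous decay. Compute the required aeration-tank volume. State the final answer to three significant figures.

Biomass mass balance (decay neglected): V·X = Y·Q·(S₀ − S)·θ_c, so V = 0.318 × 750 × (2130 − 12.1) × 16.8 / 1860 = 4562 m³.

V ≈ 4560 m³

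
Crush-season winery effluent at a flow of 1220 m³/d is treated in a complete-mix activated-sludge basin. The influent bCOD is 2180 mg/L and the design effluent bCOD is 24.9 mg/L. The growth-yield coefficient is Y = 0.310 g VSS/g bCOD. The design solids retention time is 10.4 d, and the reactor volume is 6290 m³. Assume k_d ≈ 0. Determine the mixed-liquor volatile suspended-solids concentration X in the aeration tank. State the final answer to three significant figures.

From V·X = Y·Q·(S₀ − S)·θ_c (decay neglected): X = 0.310 × 1220 × (2180 − 24.9) × 10.4 / 6290 = 1348 mg/L.

X ≈ 1350 mg/L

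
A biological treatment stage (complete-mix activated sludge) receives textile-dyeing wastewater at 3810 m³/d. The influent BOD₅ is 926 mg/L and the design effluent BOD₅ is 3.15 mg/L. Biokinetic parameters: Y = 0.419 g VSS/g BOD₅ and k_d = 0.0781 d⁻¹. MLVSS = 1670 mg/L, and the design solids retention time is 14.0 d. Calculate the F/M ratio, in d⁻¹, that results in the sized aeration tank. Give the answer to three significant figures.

F/M ≈ 0.358 d⁻¹

Rearranging the biomass balance for a CMAS with decay, V = Y·Q·ΔS·θ_c / [X·(1+k_d θ_c)] = 0.419 × 3810 × (926 − 3.15) × 14.0 / [1670 × (1 + 0.0781 × 14.0)] = 2.06×10^7 / 3496 = 5900 m³.
F/M = Q·S₀ / (V·X) = 3810 × 926 / (5900 × 1670) = 0.3581 g BOD₅·(g VSS·d)⁻¹.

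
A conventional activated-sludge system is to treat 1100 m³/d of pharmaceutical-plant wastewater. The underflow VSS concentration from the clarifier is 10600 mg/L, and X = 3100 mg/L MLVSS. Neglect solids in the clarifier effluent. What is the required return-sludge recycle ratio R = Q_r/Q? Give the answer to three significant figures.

R ≈ 0.413

Solids balance on the clarifier gives (1+R)X = R·X_r, so R = X/(X_r − X) = 3100 / (10600 − 3100) = 0.4133.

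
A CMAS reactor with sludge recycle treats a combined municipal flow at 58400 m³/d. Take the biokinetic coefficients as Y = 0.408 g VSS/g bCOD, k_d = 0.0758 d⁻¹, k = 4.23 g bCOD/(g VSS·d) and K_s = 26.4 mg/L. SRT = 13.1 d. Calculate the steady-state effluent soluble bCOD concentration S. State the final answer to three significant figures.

S ≈ 2.55 mg/L

For a completely mixed reactor with recycle the Lawrence–McCarty relation gives S = K_s·(1 + k_d·θ_c) / [θ_c·(Y·k − k_d) − 1] = 26.4 × (1 + 0.0758 × 13.1) / [13.1 × (0.408 × 4.23 − 0.0758) − 1] = 52.61 / 20.62 = 2.552 mg/L.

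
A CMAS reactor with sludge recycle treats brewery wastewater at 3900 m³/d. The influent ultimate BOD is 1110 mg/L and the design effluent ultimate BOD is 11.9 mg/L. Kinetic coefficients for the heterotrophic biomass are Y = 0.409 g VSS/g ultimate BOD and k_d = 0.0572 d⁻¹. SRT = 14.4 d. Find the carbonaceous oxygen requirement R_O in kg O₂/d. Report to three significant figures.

R_O ≈ 2920 kg O₂/d

Correct the yield for decay: Y_obs = Y/(1 + k_d θ_c) = 0.409 / (1 + 0.0572 × 14.4) = 0.409 / 1.824 = 0.2243.
Q·(S₀ − S) = 3900 × (1110 − 11.9) × 10⁻³ = 4283 kg/d removed.
Biomass synthesised: P_X = Y_obs × 4283 = 960.5 kg VSS/d.
R_O = Q·ΔS − 1.42 P_X = 4283 − 1364 = 2919 kg O₂/d.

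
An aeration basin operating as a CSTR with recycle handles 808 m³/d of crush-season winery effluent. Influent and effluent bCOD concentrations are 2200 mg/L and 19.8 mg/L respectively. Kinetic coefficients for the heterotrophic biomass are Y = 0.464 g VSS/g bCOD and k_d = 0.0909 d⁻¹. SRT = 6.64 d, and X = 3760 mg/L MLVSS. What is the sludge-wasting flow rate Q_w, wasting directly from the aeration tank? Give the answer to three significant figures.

Rearranging the biomass balance for a CMAS with decay, V = Y·Q·ΔS·θ_c / [X·(1+k_d θ_c)] = 0.464 × 808 × (2200 − 19.8) × 6.64 / [3760 × (1 + 0.0909 × 6.64)] = 5.43×10^6 / 6029 = 900.2 m³.
Wasting from the aeration tank: Q_w = V / θ_c = 900.2 / 6.64 = 135.6 m³/d.

Q_w ≈ 136 m³/d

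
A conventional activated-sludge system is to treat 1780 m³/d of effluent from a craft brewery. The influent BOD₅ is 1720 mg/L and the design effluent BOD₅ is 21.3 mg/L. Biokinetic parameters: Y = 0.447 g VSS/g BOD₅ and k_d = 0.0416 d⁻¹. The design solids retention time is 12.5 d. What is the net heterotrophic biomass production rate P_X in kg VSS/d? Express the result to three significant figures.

Correct the yield for decay: Y_obs = Y/(1 + k_d θ_c) = 0.447 / (1 + 0.0416 × 12.5) = 0.447 / 1.520 = 0.2941.
Q·(S₀ − S) = 1780 × (1720 − 21.3) × 10⁻³ = 3024 kg/d removed.
P_X = Y_obs · Q(S₀ − S) = 0.2941 × 3024 = 889.2 kg VSS/d.

P_X ≈ 889 kg VSS/d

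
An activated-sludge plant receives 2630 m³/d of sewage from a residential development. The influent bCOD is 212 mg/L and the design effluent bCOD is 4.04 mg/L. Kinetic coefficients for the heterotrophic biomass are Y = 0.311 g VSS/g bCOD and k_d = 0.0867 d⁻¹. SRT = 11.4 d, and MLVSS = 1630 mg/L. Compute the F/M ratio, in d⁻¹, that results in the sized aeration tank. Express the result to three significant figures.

F/M ≈ 0.572 d⁻¹

From the SRT design equation V = Y Q (S₀−S) θ_c / [X (1 + k_d θ_c)] = 0.311 × 2630 × (212 − 4.04) × 11.4 / [1630 × (1 + 0.0867 × 11.4)] = 1.94×10^6 / 3241 = 598.3 m³.
F/M = applied load / biomass = Q·S₀/(V·X) = 2630 × 212 / (598.3 × 1630) = 0.5717 d⁻¹.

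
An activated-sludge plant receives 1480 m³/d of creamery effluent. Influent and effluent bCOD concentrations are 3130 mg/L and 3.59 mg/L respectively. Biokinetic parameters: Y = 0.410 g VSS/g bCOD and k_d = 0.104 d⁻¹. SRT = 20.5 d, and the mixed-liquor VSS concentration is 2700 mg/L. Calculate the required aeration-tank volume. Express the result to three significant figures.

V ≈ 4600 m³

Steady-state biomass mass balance: V·X·(1 + k_d·θ_c) = Y·Q·(S₀ − S)·θ_c, so V = 0.410 × 1480 × (3130 − 3.59) × 20.5 / [2700 × (1 + 0.104 × 20.5)] = 3.89×10^7 / 8456 = 4599 m³.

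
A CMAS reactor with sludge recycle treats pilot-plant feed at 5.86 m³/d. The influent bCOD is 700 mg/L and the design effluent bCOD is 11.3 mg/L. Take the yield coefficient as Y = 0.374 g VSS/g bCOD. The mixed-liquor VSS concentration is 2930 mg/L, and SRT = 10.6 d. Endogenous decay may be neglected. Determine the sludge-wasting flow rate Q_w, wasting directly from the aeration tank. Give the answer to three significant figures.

Q_w ≈ 0.515 m³/d

Biomass mass balance (decay neglected): V·X = Y·Q·(S₀ − S)·θ_c, so V = 0.374 × 5.86 × (700 − 11.3) × 10.6 / 2930 = 5.461 m³.
Wasting from the aeration tank: Q_w = V / θ_c = 5.461 / 10.6 = 0.5151 m³/d.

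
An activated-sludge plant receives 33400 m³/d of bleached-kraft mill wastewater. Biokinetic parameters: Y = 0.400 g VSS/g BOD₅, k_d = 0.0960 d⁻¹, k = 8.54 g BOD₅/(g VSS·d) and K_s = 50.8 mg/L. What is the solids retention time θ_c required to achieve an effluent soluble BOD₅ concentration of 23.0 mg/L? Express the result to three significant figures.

At the target effluent, Y k S/(K_s+S) = 0.400×8.54×23.0/73.80 = 1.065 d⁻¹.
θ_c = 1/(μ − k_d) = 1/(1.065 − 0.0960) = 1/0.9686 = 1.032 d.

θ_c ≈ 1.03 d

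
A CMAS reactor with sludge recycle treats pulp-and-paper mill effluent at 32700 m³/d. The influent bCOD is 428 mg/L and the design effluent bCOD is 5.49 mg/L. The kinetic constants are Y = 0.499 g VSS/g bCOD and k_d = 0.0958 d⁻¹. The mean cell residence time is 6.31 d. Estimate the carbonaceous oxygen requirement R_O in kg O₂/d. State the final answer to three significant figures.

R_O ≈ 7710 kg O₂/d

Correct the yield for decay: Y_obs = Y/(1 + k_d θ_c) = 0.499 / (1 + 0.0958 × 6.31) = 0.499 / 1.604 = 0.3110.
Substrate removed = Q·(S₀ − S) = 32700 m³/d × (428 − 5.49) g/m³ = 1.38×10^7 g/d = 13816 kg/d.
Biomass synthesised: P_X = Y_obs × 13816 = 4297 kg VSS/d.
R_O = Q·ΔS − 1.42 P_X = 13816 − 6101 = 7715 kg O₂/d.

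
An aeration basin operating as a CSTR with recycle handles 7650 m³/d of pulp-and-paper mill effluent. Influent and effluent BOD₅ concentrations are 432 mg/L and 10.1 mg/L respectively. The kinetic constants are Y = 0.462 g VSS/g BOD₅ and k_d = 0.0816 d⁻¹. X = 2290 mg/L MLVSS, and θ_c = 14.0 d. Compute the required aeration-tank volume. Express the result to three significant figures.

V ≈ 4260 m³

Rearranging the biomass balance for a CMAS with decay, V = Y·Q·ΔS·θ_c / [X·(1+k_d θ_c)] = 0.462 × 7650 × (432 − 10.1) × 14.0 / [2290 × (1 + 0.0816 × 14.0)] = 2.09×10^7 / 4906 = 4255 m³.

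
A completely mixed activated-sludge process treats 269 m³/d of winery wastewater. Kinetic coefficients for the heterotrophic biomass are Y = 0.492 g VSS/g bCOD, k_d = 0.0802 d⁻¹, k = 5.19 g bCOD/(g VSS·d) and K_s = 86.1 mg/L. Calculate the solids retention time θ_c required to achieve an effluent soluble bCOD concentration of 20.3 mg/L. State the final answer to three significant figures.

θ_c ≈ 2.46 d

Specific growth rate at S = 20.3 mg/L: μ = YkS/(K_s+S) = 0.492·5.19·20.3/(86.1+20.3) = 0.4872 d⁻¹.
θ_c = 1/(μ − k_d) = 1/(0.4872 − 0.0802) = 1/0.4070 = 2.457 d.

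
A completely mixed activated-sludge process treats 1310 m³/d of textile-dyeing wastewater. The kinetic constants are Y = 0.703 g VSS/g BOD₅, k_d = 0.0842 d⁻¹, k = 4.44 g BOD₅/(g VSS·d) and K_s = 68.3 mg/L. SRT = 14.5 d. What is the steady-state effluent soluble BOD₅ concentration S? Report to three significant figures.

S ≈ 3.52 mg/L

For a completely mixed reactor with recycle the Lawrence–McCarty relation gives S = K_s·(1 + k_d·θ_c) / [θ_c·(Y·k − k_d) − 1] = 68.3 × (1 + 0.0842 × 14.5) / [14.5 × (0.703 × 4.44 − 0.0842) − 1] = 151.7 / 43.04 = 3.524 mg/L.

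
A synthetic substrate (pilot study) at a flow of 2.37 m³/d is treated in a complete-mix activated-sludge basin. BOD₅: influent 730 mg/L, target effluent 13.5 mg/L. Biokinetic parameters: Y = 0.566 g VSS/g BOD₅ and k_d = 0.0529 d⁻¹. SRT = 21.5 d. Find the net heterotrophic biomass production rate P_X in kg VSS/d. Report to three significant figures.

P_X ≈ 0.450 kg VSS/d

Y_obs = Y / (1 + k_d θ_c) = 0.566 / (1 + 0.0529 × 21.5) = 0.566 / 2.137 = 0.2648.
Q·(S₀ − S) = 2.37 × (730 − 13.5) × 10⁻³ = 1.698 kg/d removed.
Biomass produced: P_X = Y_obs·Q·ΔS = 0.2648 × 1.698 ≈ 0.4497 kg VSS/d.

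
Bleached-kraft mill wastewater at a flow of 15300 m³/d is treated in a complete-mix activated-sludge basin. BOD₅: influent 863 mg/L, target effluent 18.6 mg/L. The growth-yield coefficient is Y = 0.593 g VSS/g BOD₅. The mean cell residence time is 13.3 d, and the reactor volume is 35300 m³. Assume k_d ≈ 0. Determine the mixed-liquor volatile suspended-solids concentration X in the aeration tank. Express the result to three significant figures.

X = Y·Q·ΔS·θ_c / V = 0.593 × 15300 × (863 − 18.6) × 13.3 / 35300 = 2886 mg/L.

X ≈ 2890 mg/L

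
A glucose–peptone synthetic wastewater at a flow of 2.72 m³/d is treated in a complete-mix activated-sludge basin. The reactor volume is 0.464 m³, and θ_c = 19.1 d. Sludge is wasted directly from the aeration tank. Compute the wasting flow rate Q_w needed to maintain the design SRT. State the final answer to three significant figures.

For wasting at MLVSS concentration, Q_w = V/θ_c = 0.4640/19.1 = 0.02429 m³/d.

Q_w ≈ 0.0243 m³/d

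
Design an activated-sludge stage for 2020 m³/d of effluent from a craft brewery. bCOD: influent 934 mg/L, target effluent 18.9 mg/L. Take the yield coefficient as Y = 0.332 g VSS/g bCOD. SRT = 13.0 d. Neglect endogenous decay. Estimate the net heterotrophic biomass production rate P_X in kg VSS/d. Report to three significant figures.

P_X ≈ 614 kg VSS/d

Since k_d ≈ 0, Y_obs = Y = 0.332 g VSS/g bCOD.
Substrate removed = Q·(S₀ − S) = 2020 m³/d × (934 − 18.9) g/m³ = 1.85×10^6 g/d = 1849 kg/d.
Net biomass production P_X = Y_obs × Q·(S₀ − S) = 0.3320 × 1849 = 613.7 kg VSS/d.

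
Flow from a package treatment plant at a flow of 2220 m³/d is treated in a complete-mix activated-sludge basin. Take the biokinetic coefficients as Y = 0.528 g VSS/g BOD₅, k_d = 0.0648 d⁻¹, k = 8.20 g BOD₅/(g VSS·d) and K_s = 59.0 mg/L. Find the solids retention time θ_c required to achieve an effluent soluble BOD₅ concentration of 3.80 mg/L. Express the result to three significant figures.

From 1/θ_c = Y·k·S/(K_s + S) − k_d: Y·k·S/(K_s+S) = 0.528 × 8.20 × 3.80 / (59.0 + 3.80) = 0.2620 d⁻¹.
Then 1/θ_c = μ − k_d = 0.2620 − 0.0648 = 0.1972 d⁻¹, giving θ_c = 5.071 d.

θ_c ≈ 5.07 d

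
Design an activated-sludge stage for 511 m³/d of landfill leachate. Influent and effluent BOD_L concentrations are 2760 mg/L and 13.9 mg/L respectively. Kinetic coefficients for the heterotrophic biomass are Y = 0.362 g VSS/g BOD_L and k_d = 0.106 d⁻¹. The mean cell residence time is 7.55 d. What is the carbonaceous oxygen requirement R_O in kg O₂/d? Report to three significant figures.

Y_obs = Y / (1 + k_d θ_c) = 0.362 / (1 + 0.106 × 7.55) = 0.362 / 1.800 = 0.2011.
Substrate removed = Q·(S₀ − S) = 511 m³/d × (2760 − 13.9) g/m³ = 1.4×10^6 g/d = 1403 kg/d.
Net sludge production P_X = 0.2011 × 1403 = 282.2 kg VSS/d.
Carbonaceous O₂ demand = substrate oxidised − cell-mass equivalent = 1403 − 1.42 × 282.2 = 1003 kg O₂/d.

R_O ≈ 1000 kg O₂/d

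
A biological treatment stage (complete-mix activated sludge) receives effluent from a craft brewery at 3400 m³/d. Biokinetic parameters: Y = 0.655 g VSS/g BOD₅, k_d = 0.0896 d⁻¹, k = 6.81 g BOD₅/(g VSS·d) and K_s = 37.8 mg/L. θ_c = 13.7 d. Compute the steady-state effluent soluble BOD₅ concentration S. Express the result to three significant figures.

S ≈ 1.43 mg/L

For a completely mixed reactor with recycle the Lawrence–McCarty relation gives S = K_s·(1 + k_d·θ_c) / [θ_c·(Y·k − k_d) − 1] = 37.8 × (1 + 0.0896 × 13.7) / [13.7 × (0.655 × 6.81 − 0.0896) − 1] = 84.20 / 58.88 = 1.430 mg/L.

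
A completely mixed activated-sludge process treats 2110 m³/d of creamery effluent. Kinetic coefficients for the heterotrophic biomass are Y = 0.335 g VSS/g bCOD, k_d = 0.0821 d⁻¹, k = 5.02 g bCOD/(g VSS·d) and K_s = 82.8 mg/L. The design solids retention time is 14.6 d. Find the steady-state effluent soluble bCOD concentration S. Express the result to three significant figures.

S ≈ 8.14 mg/L

Effluent substrate depends only on kinetics and SRT: S = K_s(1 + k_d θ_c) / [θ_c(Yk − k_d) − 1] = 82.8 × (1 + 0.0821 × 14.6) / [14.6 × (0.335 × 5.02 − 0.0821) − 1] = 182.0 / 22.35 = 8.144 mg/L.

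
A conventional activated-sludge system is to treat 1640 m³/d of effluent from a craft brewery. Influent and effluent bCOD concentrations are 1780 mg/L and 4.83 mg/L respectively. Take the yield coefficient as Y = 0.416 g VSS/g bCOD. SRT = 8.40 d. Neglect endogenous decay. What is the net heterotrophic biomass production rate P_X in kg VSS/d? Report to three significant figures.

P_X ≈ 1210 kg VSS/d

With endogenous decay neglected, the observed yield equals the true yield: Y_obs = Y = 0.416 g VSS/g bCOD.
ΔS = 1780 − 4.83 = 1775 mg/L, so the substrate removal rate is 1640 × 1775/1000 = 2911 kg bCOD/d.
So the net sludge growth is P_X = 0.4160 × 2911 = 1211 kg VSS/d.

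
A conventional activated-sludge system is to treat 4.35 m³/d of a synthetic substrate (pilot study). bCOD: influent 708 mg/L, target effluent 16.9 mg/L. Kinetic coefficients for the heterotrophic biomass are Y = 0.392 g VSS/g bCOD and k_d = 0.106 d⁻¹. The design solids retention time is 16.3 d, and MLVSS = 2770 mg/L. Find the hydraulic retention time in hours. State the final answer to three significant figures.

Rearranging the biomass balance for a CMAS with decay, V = Y·Q·ΔS·θ_c / [X·(1+k_d θ_c)] = 0.392 × 4.35 × (708 − 16.9) × 16.3 / [2770 × (1 + 0.106 × 16.3)] = 1.92×10^4 / 7556 = 2.542 m³.
HRT = V/Q = 2.542 m³ / 4.35 m³·d⁻¹ = 0.5844 d × 24 = 14.03 h.

τ ≈ 14.0 h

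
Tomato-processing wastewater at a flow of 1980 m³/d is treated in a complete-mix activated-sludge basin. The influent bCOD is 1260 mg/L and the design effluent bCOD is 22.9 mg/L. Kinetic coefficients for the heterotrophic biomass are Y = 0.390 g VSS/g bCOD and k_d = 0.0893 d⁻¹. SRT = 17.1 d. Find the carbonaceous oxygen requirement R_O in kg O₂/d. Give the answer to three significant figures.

R_O ≈ 1910 kg O₂/d

Observed yield with endogenous decay: Y_obs = Y / (1 + k_d·θ_c) = 0.390 / (1 + 0.0893 × 17.1) = 0.390 / 2.527 = 0.1543 g VSS/g bCOD.
Q·(S₀ − S) = 1980 × (1260 − 22.9) × 10⁻³ = 2449 kg/d removed.
Biomass synthesised: P_X = Y_obs × 2449 = 378.0 kg VSS/d.
Carbonaceous O₂ demand = substrate oxidised − cell-mass equivalent = 2449 − 1.42 × 378.0 = 1913 kg O₂/d.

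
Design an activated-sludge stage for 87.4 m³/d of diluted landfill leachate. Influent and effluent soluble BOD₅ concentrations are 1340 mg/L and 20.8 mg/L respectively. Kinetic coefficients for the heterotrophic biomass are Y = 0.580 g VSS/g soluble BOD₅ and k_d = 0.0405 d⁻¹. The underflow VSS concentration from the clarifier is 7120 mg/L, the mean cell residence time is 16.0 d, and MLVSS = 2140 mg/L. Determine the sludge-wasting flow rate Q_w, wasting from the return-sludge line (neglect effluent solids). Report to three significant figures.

Rearranging the biomass balance for a CMAS with decay, V = Y·Q·ΔS·θ_c / [X·(1+k_d θ_c)] = 0.580 × 87.4 × (1340 − 20.8) × 16.0 / [2140 × (1 + 0.0405 × 16.0)] = 1.07×10^6 / 3527 = 303.4 m³.
Wasting from the return line (neglecting effluent solids): Q_w = V·X / (θ_c·X_r) = 303.4 × 2140 / (16.0 × 7120) = 5.699 m³/d.

Q_w ≈ 5.70 m³/d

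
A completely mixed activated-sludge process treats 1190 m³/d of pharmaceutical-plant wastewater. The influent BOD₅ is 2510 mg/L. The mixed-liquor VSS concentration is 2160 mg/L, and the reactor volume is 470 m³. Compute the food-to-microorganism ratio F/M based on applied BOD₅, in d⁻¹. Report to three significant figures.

F/M = applied load / biomass = Q·S₀/(V·X) = 1190 × 2510 / (470.0 × 2160) = 2.942 d⁻¹.

F/M ≈ 2.94 d⁻¹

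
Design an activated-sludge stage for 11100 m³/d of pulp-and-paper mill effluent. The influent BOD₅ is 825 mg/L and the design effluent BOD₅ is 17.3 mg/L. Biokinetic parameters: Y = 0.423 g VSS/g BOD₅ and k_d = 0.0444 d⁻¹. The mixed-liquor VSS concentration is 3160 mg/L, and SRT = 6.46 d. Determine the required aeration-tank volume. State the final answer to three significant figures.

Rearranging the biomass balance for a CMAS with decay, V = Y·Q·ΔS·θ_c / [X·(1+k_d θ_c)] = 0.423 × 11100 × (825 − 17.3) × 6.46 / [3160 × (1 + 0.0444 × 6.46)] = 2.45×10^7 / 4066 = 6025 m³.

V ≈ 6020 m³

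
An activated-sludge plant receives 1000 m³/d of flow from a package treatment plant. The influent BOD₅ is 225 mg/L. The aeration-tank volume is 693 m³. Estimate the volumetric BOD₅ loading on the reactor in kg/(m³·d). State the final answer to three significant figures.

Volumetric loading L_v = Q·S₀ / V = 1000 × 225 g/m³ / 693.0 m³ = 324.7 g/(m³·d) = 0.3247 kg BOD₅/(m³·d).

L_v ≈ 0.325 kg BOD₅/(m³·d)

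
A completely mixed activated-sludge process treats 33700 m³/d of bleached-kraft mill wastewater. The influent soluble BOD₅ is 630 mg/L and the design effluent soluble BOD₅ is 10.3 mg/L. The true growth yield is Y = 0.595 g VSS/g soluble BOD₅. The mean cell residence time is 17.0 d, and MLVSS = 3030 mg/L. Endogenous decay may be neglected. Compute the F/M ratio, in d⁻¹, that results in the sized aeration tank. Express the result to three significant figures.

F/M ≈ 0.101 d⁻¹

With k_d = 0 the design equation reduces to V = Y Q (S₀−S) θ_c / X = 0.595 × 33700 × (630 − 10.3) × 17.0 / 3030 = 69716 m³.
F/M = applied load / biomass = Q·S₀/(V·X) = 33700 × 630 / (69716 × 3030) = 0.1005 d⁻¹.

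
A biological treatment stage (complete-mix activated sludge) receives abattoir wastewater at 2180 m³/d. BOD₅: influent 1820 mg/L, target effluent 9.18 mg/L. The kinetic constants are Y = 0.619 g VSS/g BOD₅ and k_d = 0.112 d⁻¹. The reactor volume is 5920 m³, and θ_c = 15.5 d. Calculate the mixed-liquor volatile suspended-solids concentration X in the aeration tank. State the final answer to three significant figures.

X ≈ 2340 mg/L

Solving the biomass balance for X: X = Y Q (S₀−S) θ_c / [V (1+k_d θ_c)] = 0.619 × 2180 × (1820 − 9.18) × 15.5 / [5920 × (1 + 0.112 × 15.5)] = 2338 mg/L.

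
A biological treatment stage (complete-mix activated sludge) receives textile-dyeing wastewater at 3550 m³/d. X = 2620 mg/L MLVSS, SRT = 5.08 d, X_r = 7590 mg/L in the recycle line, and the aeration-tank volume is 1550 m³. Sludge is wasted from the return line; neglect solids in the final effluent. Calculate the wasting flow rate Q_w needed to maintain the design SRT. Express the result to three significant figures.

Q_w ≈ 105 m³/d

Wasting from the return line (neglecting effluent solids): Q_w = V·X / (θ_c·X_r) = 1550 × 2620 / (5.08 × 7590) = 105.3 m³/d.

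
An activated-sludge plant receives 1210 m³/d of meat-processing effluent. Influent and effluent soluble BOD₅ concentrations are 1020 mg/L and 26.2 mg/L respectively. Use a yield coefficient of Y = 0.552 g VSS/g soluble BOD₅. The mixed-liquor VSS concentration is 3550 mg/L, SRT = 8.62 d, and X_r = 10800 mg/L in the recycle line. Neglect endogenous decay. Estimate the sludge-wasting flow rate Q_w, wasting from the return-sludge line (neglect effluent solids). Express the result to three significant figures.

V·X = Y·Q·ΔS·θ_c gives V = 0.552 × 1210 × (1020 − 26.2) × 8.62 / 3550 = 1612 m³.
θ_c = V·X/(Q_w·X_r) when wasting from the recycle, so Q_w = V·X/(θ_c·X_r) = 1612 × 3550 / (8.62 × 10800) = 61.46 m³/d.

Q_w ≈ 61.5 m³/d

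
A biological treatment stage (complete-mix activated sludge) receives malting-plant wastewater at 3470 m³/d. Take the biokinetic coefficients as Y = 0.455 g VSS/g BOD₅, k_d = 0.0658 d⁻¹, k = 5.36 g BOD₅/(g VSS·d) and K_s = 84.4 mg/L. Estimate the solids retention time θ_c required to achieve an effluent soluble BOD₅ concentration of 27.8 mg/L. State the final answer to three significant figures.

θ_c ≈ 1.86 d

Specific growth rate at S = 27.8 mg/L: μ = YkS/(K_s+S) = 0.455·5.36·27.8/(84.4+27.8) = 0.6043 d⁻¹.
θ_c = 1/(μ − k_d) = 1/(0.6043 − 0.0658) = 1/0.5385 = 1.857 d.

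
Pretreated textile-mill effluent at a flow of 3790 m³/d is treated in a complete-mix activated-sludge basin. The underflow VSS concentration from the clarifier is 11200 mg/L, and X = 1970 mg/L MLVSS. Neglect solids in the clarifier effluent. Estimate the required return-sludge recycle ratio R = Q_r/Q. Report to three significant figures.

R = Q_r/Q = X/(X_r − X) = 1970 / (11200 − 1970) = 0.2134.

R ≈ 0.213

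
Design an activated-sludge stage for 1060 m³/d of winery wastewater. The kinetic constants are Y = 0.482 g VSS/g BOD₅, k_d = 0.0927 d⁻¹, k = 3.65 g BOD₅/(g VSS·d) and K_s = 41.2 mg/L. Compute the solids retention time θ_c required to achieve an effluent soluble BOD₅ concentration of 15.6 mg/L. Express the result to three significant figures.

From 1/θ_c = Y·k·S/(K_s + S) − k_d: Y·k·S/(K_s+S) = 0.482 × 3.65 × 15.6 / (41.2 + 15.6) = 0.4832 d⁻¹.
θ_c = 1/(μ − k_d) = 1/(0.4832 − 0.0927) = 1/0.3905 = 2.561 d.

θ_c ≈ 2.56 d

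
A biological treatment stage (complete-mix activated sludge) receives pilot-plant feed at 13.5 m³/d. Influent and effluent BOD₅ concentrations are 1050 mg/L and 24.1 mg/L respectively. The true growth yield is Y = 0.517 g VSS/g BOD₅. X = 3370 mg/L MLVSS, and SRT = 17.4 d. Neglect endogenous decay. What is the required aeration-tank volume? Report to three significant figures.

V·X = Y·Q·ΔS·θ_c gives V = 0.517 × 13.5 × (1050 − 24.1) × 17.4 / 3370 = 36.97 m³.

V ≈ 37.0 m³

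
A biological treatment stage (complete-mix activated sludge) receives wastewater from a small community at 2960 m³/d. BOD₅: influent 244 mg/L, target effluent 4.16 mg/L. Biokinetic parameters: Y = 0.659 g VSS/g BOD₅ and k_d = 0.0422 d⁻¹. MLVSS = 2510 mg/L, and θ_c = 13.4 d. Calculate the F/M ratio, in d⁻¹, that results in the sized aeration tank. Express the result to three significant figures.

Steady-state biomass mass balance: V·X·(1 + k_d·θ_c) = Y·Q·(S₀ − S)·θ_c, so V = 0.659 × 2960 × (244 − 4.16) × 13.4 / [2510 × (1 + 0.0422 × 13.4)] = 6.27×10^6 / 3929 = 1595 m³.
F/M = Q·S₀ / (V·X) = 2960 × 244 / (1595 × 2510) = 0.1804 g BOD₅·(g VSS·d)⁻¹.

F/M ≈ 0.180 d⁻¹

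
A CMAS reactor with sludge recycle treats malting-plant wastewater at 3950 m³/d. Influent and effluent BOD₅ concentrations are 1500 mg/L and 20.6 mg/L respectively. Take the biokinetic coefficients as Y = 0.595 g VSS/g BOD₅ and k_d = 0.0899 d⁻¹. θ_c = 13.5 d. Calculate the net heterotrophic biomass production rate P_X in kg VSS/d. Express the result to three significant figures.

P_X ≈ 1570 kg VSS/d

Observed yield with endogenous decay: Y_obs = Y / (1 + k_d·θ_c) = 0.595 / (1 + 0.0899 × 13.5) = 0.595 / 2.214 = 0.2688 g VSS/g BOD₅.
Q·(S₀ − S) = 3950 × (1500 − 20.6) × 10⁻³ = 5844 kg/d removed.
Net biomass production P_X = Y_obs × Q·(S₀ − S) = 0.2688 × 5844 = 1571 kg VSS/d.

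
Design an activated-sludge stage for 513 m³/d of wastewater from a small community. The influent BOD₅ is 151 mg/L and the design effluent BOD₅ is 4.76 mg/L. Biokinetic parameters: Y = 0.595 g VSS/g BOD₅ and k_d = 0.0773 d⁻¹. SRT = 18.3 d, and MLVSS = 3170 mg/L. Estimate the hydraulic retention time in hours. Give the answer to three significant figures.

τ ≈ 4.99 h

Rearranging the biomass balance for a CMAS with decay, V = Y·Q·ΔS·θ_c / [X·(1+k_d θ_c)] = 0.595 × 513 × (151 − 4.76) × 18.3 / [3170 × (1 + 0.0773 × 18.3)] = 8.17×10^5 / 7654 = 106.7 m³.
Hydraulic retention time τ = V/Q = 106.7 / 513 = 0.2080 d = 4.993 h.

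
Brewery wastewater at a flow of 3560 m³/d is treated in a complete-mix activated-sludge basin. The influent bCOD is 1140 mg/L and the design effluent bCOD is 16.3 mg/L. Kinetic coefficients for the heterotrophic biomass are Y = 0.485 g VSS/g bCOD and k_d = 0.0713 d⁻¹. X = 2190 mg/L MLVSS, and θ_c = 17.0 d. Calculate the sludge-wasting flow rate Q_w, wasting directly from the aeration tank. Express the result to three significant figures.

Q_w ≈ 400 m³/d

From the SRT design equation V = Y Q (S₀−S) θ_c / [X (1 + k_d θ_c)] = 0.485 × 3560 × (1140 − 16.3) × 17.0 / [2190 × (1 + 0.0713 × 17.0)] = 3.3×10^7 / 4844 = 6808 m³.
For wasting at MLVSS concentration, Q_w = V/θ_c = 6808/17.0 = 400.5 m³/d.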